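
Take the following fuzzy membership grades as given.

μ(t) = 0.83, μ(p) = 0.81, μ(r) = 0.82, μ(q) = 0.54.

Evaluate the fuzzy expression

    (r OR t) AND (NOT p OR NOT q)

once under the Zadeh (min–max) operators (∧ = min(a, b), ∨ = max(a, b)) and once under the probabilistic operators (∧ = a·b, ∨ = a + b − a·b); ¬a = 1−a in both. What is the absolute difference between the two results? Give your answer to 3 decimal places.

Under Zadeh (min–max):
  r OR t = max(a, b) on (0.82, 0.83) = 0.83
  NOT p = 1 − 0.81 = 0.19
  NOT q = 1 − 0.54 = 0.46
  NOT p OR NOT q = max(a, b) on (0.19, 0.46) = 0.46
  (r OR t) AND (NOT p OR NOT q) = min(a, b) on (0.83, 0.46) = 0.46
  → value = 0.4600
Under probabilistic:
  r OR t = a + b − a·b on (0.8200, 0.8300) = 0.9694
  NOT p = 1 − 0.8100 = 0.1900
  NOT q = 1 − 0.5400 = 0.4600
  NOT p OR NOT q = a + b − a·b on (0.1900, 0.4600) = 0.5626
  (r OR t) AND (NOT p OR NOT q) = a·b on (0.9694, 0.5626) = 0.5454
  → value = 0.5454
|0.4600 − 0.5454| = 0.085

0.085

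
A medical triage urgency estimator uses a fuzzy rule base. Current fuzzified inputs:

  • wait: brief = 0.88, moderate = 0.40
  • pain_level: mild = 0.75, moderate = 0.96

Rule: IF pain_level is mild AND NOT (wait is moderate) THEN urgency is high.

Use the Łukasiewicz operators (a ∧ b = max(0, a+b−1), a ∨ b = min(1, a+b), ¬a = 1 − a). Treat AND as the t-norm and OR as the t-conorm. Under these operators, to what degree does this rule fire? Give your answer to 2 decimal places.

firing strength: mild=0.75, ¬moderate=1−0.40=0.60; AND[max(0, a+b−1)] → w = 0.35

0.35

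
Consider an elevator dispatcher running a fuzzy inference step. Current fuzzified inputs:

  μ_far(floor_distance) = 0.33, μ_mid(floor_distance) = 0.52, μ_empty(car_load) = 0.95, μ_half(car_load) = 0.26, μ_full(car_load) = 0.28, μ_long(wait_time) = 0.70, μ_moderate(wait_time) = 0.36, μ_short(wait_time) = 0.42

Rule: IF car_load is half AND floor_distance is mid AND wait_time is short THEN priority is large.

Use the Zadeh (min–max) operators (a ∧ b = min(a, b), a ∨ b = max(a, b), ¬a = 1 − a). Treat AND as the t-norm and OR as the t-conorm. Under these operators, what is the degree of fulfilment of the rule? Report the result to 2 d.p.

0.26

firing strength: half=0.26, mid=0.52, short=0.42; AND[min(a, b)] → w = 0.26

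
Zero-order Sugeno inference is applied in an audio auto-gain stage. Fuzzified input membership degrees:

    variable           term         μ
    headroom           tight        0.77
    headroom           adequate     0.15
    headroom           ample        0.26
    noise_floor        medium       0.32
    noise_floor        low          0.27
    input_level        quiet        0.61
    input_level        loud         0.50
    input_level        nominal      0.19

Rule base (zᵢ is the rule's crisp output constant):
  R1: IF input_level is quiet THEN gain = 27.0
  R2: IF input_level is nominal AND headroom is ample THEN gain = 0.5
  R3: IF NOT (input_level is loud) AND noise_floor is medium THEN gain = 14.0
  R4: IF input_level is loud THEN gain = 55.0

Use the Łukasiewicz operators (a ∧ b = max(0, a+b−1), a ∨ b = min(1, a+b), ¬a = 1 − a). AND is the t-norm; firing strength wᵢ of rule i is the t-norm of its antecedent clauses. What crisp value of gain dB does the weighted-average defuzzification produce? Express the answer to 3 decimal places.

39.613

R1 (z=27.0): quiet=0.61 → w = 0.61
R2 (z=0.5): nominal=0.19, ample=0.26; AND[max(0, a+b−1)] → w = 0.00
R3 (z=14.0): ¬loud=1−0.50=0.50, medium=0.32; AND[max(0, a+b−1)] → w = 0.00
R4 (z=55.0): loud=0.50 → w = 0.50
Weighted average = (0.61·27.0 + 0.00·0.5 + 0.00·14.0 + 0.50·55.0) / (0.61 + 0.00 + 0.00 + 0.50)
  = 43.9700 / 1.1100 = 39.613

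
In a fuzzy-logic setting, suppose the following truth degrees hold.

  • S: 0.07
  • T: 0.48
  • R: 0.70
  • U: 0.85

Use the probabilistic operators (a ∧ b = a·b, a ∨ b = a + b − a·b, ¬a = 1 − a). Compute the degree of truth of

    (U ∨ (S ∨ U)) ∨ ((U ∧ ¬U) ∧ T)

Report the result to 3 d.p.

0.980

S ∨ U = a + b − a·b on (0.0700, 0.8500) = 0.8605
U ∨ (S ∨ U) = a + b − a·b on (0.8500, 0.8605) = 0.9791
¬U = 1 − 0.8500 = 0.1500
U ∧ ¬U = a·b on (0.8500, 0.1500) = 0.1275
(U ∧ ¬U) ∧ T = a·b on (0.1275, 0.4800) = 0.0612
(U ∨ (S ∨ U)) ∨ ((U ∧ ¬U) ∧ T) = a + b − a·b on (0.9791, 0.0612) = 0.9804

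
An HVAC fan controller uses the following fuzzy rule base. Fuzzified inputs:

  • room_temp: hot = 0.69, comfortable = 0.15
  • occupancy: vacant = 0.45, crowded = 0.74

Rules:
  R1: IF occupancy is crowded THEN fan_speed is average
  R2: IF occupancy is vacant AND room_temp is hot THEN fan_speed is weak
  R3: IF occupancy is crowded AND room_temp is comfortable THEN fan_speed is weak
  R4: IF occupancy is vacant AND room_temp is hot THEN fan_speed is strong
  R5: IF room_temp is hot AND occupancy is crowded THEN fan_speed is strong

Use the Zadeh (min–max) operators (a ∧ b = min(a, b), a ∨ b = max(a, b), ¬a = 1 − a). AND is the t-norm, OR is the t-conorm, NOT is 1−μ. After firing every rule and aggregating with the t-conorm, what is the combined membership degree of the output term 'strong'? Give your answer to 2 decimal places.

R1: crowded=0.74 → w = 0.74
R2: vacant=0.45, hot=0.69; AND[min(a, b)] → w = 0.45
R3: crowded=0.74, comfortable=0.15; AND[min(a, b)] → w = 0.15
R4: vacant=0.45, hot=0.69; AND[min(a, b)] → w = 0.45
R5: hot=0.69, crowded=0.74; AND[min(a, b)] → w = 0.69
Rules with consequent 'strong': {R4, R5} → strengths 0.45, 0.69
Aggregate via t-conorm [max(a, b)]: 0.69

0.69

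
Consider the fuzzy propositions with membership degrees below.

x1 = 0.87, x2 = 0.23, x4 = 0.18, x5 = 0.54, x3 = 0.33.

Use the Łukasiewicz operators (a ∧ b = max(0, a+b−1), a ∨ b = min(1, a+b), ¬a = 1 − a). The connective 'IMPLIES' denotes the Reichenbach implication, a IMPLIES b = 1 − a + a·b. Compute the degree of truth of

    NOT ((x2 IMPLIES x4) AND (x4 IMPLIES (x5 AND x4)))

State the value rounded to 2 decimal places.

0.37

x2 IMPLIES x4  [Reichenbach: 1 − a + a·b] with a=0.23, b=0.18 → 0.81
x5 AND x4 = max(0, a+b−1) on (0.54, 0.18) = 0.00
x4 IMPLIES (x5 AND x4)  [Reichenbach: 1 − a + a·b] with a=0.18, b=0.00 → 0.82
(x2 IMPLIES x4) AND (x4 IMPLIES (x5 AND x4)) = max(0, a+b−1) on (0.81, 0.82) = 0.63
NOT ((x2 IMPLIES x4) AND (x4 IMPLIES (x5 AND x4))) = 1 − 0.63 = 0.37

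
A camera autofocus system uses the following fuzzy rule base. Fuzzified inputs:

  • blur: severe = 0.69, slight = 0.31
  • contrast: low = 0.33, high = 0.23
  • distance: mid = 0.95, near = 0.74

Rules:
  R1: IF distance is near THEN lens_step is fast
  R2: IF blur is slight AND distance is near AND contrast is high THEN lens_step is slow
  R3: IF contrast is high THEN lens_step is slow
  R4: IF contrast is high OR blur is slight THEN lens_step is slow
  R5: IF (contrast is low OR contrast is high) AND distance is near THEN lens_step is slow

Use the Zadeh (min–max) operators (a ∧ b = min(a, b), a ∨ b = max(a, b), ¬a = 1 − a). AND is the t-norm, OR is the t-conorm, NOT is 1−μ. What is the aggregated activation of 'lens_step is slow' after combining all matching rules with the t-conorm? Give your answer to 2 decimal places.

0.33

R1: near=0.74 → w = 0.74
R2: slight=0.31, near=0.74, high=0.23; AND[min(a, b)] → w = 0.23
R3: high=0.23 → w = 0.23
R4: high=0.23, slight=0.31; OR[max(a, b)] → w = 0.31
R5: (low=0.33 OR high=0.23) = 0.33; AND[min(a, b)] with near=0.74 → w = 0.33
Rules with consequent 'slow': {R2, R3, R4, R5} → strengths 0.23, 0.23, 0.31, 0.33
Aggregate via t-conorm [max(a, b)]: 0.33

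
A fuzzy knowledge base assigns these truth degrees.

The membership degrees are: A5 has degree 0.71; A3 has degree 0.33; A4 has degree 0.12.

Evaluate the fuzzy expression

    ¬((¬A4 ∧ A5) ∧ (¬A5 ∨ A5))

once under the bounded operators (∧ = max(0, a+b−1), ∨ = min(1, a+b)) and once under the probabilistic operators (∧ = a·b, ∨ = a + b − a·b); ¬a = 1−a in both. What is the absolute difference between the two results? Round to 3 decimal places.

0.094

Under bounded:
  ¬A4 = 1 − 0.12 = 0.88
  ¬A4 ∧ A5 = max(0, a+b−1) on (0.88, 0.71) = 0.59
  ¬A5 = 1 − 0.71 = 0.29
  ¬A5 ∨ A5 = min(1, a+b) on (0.29, 0.71) = 1.00
  (¬A4 ∧ A5) ∧ (¬A5 ∨ A5) = max(0, a+b−1) on (0.59, 1.00) = 0.59
  ¬((¬A4 ∧ A5) ∧ (¬A5 ∨ A5)) = 1 − 0.59 = 0.41
  → value = 0.4100
Under probabilistic:
  ¬A4 = 1 − 0.1200 = 0.8800
  ¬A4 ∧ A5 = a·b on (0.8800, 0.7100) = 0.6248
  ¬A5 = 1 − 0.7100 = 0.2900
  ¬A5 ∨ A5 = a + b − a·b on (0.2900, 0.7100) = 0.7941
  (¬A4 ∧ A5) ∧ (¬A5 ∨ A5) = a·b on (0.6248, 0.7941) = 0.4962
  ¬((¬A4 ∧ A5) ∧ (¬A5 ∨ A5)) = 1 − 0.4962 = 0.5038
  → value = 0.5038
|0.4100 − 0.5038| = 0.094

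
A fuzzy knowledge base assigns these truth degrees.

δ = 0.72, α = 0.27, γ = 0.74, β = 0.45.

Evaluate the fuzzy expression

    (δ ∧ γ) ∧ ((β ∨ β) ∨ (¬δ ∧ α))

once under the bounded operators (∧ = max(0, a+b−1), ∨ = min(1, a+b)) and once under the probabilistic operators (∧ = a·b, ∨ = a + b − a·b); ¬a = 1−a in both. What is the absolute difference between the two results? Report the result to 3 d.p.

Under bounded:
  δ ∧ γ = max(0, a+b−1) on (0.72, 0.74) = 0.46
  β ∨ β = min(1, a+b) on (0.45, 0.45) = 0.90
  ¬δ = 1 − 0.72 = 0.28
  ¬δ ∧ α = max(0, a+b−1) on (0.28, 0.27) = 0.00
  (β ∨ β) ∨ (¬δ ∧ α) = min(1, a+b) on (0.90, 0.00) = 0.90
  (δ ∧ γ) ∧ ((β ∨ β) ∨ (¬δ ∧ α)) = max(0, a+b−1) on (0.46, 0.90) = 0.36
  → value = 0.3600
Under probabilistic:
  δ ∧ γ = a·b on (0.7200, 0.7400) = 0.5328
  β ∨ β = a + b − a·b on (0.4500, 0.4500) = 0.6975
  ¬δ = 1 − 0.7200 = 0.2800
  ¬δ ∧ α = a·b on (0.2800, 0.2700) = 0.0756
  (β ∨ β) ∨ (¬δ ∧ α) = a + b − a·b on (0.6975, 0.0756) = 0.7204
  (δ ∧ γ) ∧ ((β ∨ β) ∨ (¬δ ∧ α)) = a·b on (0.5328, 0.7204) = 0.3838
  → value = 0.3838
|0.3600 − 0.3838| = 0.024

0.024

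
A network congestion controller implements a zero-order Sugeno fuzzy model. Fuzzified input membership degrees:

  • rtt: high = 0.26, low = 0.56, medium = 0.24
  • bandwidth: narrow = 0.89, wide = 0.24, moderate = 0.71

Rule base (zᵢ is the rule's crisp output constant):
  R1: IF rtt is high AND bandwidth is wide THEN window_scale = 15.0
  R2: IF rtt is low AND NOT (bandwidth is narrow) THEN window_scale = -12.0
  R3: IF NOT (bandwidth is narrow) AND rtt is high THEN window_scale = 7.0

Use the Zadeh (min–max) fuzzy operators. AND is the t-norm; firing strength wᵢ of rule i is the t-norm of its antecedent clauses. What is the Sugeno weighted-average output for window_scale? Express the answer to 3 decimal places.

R1 (z=15.0): high=0.26, wide=0.24; AND[min(a, b)] → w = 0.24
R2 (z=-12.0): low=0.56, ¬narrow=1−0.89=0.11; AND[min(a, b)] → w = 0.11
R3 (z=7.0): ¬narrow=1−0.89=0.11, high=0.26; AND[min(a, b)] → w = 0.11
Weighted average = (0.24·15.0 + 0.11·-12.0 + 0.11·7.0) / (0.24 + 0.11 + 0.11)
  = 3.0500 / 0.4600 = 6.630

6.630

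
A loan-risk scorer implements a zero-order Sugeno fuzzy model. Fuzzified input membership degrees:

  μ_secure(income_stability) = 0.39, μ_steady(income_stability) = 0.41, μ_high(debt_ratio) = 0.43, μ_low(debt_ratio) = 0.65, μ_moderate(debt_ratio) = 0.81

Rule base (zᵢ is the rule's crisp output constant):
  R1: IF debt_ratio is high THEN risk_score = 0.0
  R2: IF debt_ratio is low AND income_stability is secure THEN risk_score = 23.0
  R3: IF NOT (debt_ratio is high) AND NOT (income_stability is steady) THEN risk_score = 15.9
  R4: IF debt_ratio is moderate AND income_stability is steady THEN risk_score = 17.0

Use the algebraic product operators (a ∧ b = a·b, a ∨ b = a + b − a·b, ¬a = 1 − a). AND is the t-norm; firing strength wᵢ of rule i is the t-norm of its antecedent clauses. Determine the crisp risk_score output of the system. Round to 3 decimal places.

12.444

R1 (z=0.0): high=0.43 → w = 0.4300
R2 (z=23.0): low=0.65, secure=0.39; AND[a·b] → w = 0.2535
R3 (z=15.9): ¬high=1−0.43=0.57, ¬steady=1−0.41=0.59; AND[a·b] → w = 0.3363
R4 (z=17.0): moderate=0.81, steady=0.41; AND[a·b] → w = 0.3321
Weighted average = (0.4300·0.0 + 0.2535·23.0 + 0.3363·15.9 + 0.3321·17.0) / (0.4300 + 0.2535 + 0.3363 + 0.3321)
  = 16.8234 / 1.3519 = 12.444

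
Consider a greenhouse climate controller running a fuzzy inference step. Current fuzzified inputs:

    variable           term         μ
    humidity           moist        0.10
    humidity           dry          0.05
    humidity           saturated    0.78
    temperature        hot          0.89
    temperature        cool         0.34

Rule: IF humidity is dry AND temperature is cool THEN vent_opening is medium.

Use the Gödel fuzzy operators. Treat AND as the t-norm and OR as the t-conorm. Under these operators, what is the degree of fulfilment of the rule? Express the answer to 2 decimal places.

0.05

firing strength: dry=0.05, cool=0.34; AND[min(a, b)] → w = 0.05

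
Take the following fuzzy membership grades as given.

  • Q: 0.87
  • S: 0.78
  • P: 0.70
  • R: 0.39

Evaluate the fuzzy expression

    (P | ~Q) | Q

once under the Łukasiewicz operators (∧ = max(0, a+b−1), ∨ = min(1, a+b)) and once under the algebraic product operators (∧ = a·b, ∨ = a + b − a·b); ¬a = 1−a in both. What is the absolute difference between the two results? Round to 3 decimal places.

0.034

Under Łukasiewicz:
  ~Q = 1 − 0.87 = 0.13
  P | ~Q = min(1, a+b) on (0.70, 0.13) = 0.83
  (P | ~Q) | Q = min(1, a+b) on (0.83, 0.87) = 1.00
  → value = 1.0000
Under algebraic product:
  ~Q = 1 − 0.8700 = 0.1300
  P | ~Q = a + b − a·b on (0.7000, 0.1300) = 0.7390
  (P | ~Q) | Q = a + b − a·b on (0.7390, 0.8700) = 0.9661
  → value = 0.9661
|1.0000 − 0.9661| = 0.034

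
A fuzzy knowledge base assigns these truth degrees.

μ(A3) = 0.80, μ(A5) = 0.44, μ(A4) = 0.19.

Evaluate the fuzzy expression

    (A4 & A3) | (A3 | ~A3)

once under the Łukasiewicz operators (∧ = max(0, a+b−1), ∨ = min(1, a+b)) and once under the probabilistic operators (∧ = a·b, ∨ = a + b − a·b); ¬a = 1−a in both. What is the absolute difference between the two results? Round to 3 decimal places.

0.136

Under Łukasiewicz:
  A4 & A3 = max(0, a+b−1) on (0.19, 0.80) = 0.00
  ~A3 = 1 − 0.80 = 0.20
  A3 | ~A3 = min(1, a+b) on (0.80, 0.20) = 1.00
  (A4 & A3) | (A3 | ~A3) = min(1, a+b) on (0.00, 1.00) = 1.00
  → value = 1.0000
Under probabilistic:
  A4 & A3 = a·b on (0.1900, 0.8000) = 0.1520
  ~A3 = 1 − 0.8000 = 0.2000
  A3 | ~A3 = a + b − a·b on (0.8000, 0.2000) = 0.8400
  (A4 & A3) | (A3 | ~A3) = a + b − a·b on (0.1520, 0.8400) = 0.8643
  → value = 0.8643
|1.0000 − 0.8643| = 0.136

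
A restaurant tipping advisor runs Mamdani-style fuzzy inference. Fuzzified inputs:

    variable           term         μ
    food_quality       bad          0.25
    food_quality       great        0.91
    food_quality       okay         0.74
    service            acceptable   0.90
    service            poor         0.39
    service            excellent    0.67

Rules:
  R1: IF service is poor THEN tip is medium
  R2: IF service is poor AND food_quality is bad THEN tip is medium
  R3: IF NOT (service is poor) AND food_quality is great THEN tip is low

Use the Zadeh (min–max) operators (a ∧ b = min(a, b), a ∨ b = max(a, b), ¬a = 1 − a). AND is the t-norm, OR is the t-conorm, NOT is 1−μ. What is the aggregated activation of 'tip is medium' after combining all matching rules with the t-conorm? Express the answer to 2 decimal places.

0.39

R1: poor=0.39 → w = 0.39
R2: poor=0.39, bad=0.25; AND[min(a, b)] → w = 0.25
R3: ¬poor=1−0.39=0.61, great=0.91; AND[min(a, b)] → w = 0.61
Rules with consequent 'medium': {R1, R2} → strengths 0.39, 0.25
Aggregate via t-conorm [max(a, b)]: 0.39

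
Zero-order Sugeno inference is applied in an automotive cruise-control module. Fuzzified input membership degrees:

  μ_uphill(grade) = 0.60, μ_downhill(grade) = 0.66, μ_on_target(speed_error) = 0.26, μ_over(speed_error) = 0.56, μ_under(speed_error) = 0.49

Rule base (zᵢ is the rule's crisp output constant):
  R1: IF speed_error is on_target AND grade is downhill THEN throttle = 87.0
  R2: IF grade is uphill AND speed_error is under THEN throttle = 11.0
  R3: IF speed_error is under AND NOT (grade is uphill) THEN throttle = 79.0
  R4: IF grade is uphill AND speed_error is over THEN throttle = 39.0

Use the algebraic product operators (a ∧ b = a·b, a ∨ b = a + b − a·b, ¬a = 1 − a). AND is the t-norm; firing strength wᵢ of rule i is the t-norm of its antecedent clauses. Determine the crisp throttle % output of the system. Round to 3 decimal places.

46.864

R1 (z=87.0): on_target=0.26, downhill=0.66; AND[a·b] → w = 0.1716
R2 (z=11.0): uphill=0.60, under=0.49; AND[a·b] → w = 0.2940
R3 (z=79.0): under=0.49, ¬uphill=1−0.60=0.40; AND[a·b] → w = 0.1960
R4 (z=39.0): uphill=0.60, over=0.56; AND[a·b] → w = 0.3360
Weighted average = (0.1716·87.0 + 0.2940·11.0 + 0.1960·79.0 + 0.3360·39.0) / (0.1716 + 0.2940 + 0.1960 + 0.3360)
  = 46.7512 / 0.9976 = 46.864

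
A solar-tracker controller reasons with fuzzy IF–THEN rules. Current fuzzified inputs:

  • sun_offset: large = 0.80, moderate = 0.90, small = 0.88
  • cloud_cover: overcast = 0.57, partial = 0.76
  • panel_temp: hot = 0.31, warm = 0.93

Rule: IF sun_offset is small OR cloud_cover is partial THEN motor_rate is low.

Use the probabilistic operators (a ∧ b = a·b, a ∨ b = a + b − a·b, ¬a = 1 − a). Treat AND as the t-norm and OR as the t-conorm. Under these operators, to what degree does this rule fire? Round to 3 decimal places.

0.971

firing strength: small=0.88, partial=0.76; OR[a + b − a·b] → w = 0.9712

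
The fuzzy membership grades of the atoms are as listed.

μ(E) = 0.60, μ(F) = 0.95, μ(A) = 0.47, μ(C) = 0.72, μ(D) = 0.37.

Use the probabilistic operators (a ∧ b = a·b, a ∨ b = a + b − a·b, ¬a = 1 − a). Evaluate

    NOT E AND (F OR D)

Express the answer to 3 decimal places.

0.387

NOT E = 1 − 0.6000 = 0.4000
F OR D = a + b − a·b on (0.9500, 0.3700) = 0.9685
NOT E AND (F OR D) = a·b on (0.4000, 0.9685) = 0.3874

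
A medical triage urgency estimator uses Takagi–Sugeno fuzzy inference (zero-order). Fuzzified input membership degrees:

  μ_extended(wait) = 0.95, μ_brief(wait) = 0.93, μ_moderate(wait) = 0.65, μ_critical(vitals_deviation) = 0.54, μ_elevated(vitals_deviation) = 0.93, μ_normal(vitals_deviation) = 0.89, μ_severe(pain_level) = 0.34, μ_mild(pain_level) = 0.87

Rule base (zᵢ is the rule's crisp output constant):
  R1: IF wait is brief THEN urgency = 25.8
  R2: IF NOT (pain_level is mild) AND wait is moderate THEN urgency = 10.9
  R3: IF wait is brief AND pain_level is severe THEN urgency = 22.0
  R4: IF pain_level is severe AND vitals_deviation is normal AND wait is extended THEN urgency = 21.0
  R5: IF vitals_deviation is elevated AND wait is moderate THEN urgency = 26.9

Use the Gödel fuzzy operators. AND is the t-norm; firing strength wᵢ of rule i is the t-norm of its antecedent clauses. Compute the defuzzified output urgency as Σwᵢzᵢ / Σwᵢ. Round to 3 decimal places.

R1 (z=25.8): brief=0.93 → w = 0.93
R2 (z=10.9): ¬mild=1−0.87=0.13, moderate=0.65; AND[min(a, b)] → w = 0.13
R3 (z=22.0): brief=0.93, severe=0.34; AND[min(a, b)] → w = 0.34
R4 (z=21.0): severe=0.34, normal=0.89, extended=0.95; AND[min(a, b)] → w = 0.34
R5 (z=26.9): elevated=0.93, moderate=0.65; AND[min(a, b)] → w = 0.65
Weighted average = (0.93·25.8 + 0.13·10.9 + 0.34·22.0 + 0.34·21.0 + 0.65·26.9) / (0.93 + 0.13 + 0.34 + 0.34 + 0.65)
  = 57.5160 / 2.3900 = 24.065

24.065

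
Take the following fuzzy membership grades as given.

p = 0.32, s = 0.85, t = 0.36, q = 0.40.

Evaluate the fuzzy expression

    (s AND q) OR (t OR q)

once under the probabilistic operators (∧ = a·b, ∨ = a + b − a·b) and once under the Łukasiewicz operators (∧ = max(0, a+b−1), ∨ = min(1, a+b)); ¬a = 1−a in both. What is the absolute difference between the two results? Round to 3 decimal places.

Under probabilistic:
  s AND q = a·b on (0.8500, 0.4000) = 0.3400
  t OR q = a + b − a·b on (0.3600, 0.4000) = 0.6160
  (s AND q) OR (t OR q) = a + b − a·b on (0.3400, 0.6160) = 0.7466
  → value = 0.7466
Under Łukasiewicz:
  s AND q = max(0, a+b−1) on (0.85, 0.40) = 0.25
  t OR q = min(1, a+b) on (0.36, 0.40) = 0.76
  (s AND q) OR (t OR q) = min(1, a+b) on (0.25, 0.76) = 1.00
  → value = 1.0000
|0.7466 − 1.0000| = 0.253

0.253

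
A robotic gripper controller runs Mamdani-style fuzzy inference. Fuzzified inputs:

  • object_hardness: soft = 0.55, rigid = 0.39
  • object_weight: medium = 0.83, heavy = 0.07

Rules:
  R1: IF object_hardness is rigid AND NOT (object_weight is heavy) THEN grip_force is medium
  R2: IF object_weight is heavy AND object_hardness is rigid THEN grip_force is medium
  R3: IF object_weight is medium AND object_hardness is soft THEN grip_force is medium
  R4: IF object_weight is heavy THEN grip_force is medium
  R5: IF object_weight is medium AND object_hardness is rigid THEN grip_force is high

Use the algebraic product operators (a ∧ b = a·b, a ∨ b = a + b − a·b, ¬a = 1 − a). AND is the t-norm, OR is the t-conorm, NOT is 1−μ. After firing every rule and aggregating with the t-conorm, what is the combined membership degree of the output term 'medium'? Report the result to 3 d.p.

R1: rigid=0.39, ¬heavy=1−0.07=0.93; AND[a·b] → w = 0.3627
R2: heavy=0.07, rigid=0.39; AND[a·b] → w = 0.0273
R3: medium=0.83, soft=0.55; AND[a·b] → w = 0.4565
R4: heavy=0.07 → w = 0.0700
R5: medium=0.83, rigid=0.39; AND[a·b] → w = 0.3237
Rules with consequent 'medium': {R1, R2, R3, R4} → strengths 0.3627, 0.0273, 0.4565, 0.0700
Aggregate via t-conorm [a + b − a·b]: 0.6867

0.687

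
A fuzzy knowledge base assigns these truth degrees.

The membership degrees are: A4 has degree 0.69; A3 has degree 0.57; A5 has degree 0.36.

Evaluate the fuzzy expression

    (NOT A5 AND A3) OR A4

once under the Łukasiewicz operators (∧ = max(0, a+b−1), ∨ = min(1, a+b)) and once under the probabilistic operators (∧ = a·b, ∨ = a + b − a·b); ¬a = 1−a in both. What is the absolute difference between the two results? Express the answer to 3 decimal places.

Under Łukasiewicz:
  NOT A5 = 1 − 0.36 = 0.64
  NOT A5 AND A3 = max(0, a+b−1) on (0.64, 0.57) = 0.21
  (NOT A5 AND A3) OR A4 = min(1, a+b) on (0.21, 0.69) = 0.90
  → value = 0.9000
Under probabilistic:
  NOT A5 = 1 − 0.3600 = 0.6400
  NOT A5 AND A3 = a·b on (0.6400, 0.5700) = 0.3648
  (NOT A5 AND A3) OR A4 = a + b − a·b on (0.3648, 0.6900) = 0.8031
  → value = 0.8031
|0.9000 − 0.8031| = 0.097

0.097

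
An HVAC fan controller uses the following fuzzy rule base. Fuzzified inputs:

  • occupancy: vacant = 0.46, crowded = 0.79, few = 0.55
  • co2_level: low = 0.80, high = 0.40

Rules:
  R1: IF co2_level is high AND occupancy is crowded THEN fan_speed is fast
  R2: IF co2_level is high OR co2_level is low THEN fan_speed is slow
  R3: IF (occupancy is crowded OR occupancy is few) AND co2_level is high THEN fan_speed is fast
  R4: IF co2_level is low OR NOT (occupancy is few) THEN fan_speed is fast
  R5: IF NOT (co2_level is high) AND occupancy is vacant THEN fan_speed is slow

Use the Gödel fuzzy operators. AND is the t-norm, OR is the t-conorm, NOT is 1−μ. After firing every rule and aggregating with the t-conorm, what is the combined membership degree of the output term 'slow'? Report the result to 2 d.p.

0.80

R1: high=0.40, crowded=0.79; AND[min(a, b)] → w = 0.40
R2: high=0.40, low=0.80; OR[max(a, b)] → w = 0.80
R3: (crowded=0.79 OR few=0.55) = 0.79; AND[min(a, b)] with high=0.40 → w = 0.40
R4: low=0.80, ¬few=1−0.55=0.45; OR[max(a, b)] → w = 0.80
R5: ¬high=1−0.40=0.60, vacant=0.46; AND[min(a, b)] → w = 0.46
Rules with consequent 'slow': {R2, R5} → strengths 0.80, 0.46
Aggregate via t-conorm [max(a, b)]: 0.80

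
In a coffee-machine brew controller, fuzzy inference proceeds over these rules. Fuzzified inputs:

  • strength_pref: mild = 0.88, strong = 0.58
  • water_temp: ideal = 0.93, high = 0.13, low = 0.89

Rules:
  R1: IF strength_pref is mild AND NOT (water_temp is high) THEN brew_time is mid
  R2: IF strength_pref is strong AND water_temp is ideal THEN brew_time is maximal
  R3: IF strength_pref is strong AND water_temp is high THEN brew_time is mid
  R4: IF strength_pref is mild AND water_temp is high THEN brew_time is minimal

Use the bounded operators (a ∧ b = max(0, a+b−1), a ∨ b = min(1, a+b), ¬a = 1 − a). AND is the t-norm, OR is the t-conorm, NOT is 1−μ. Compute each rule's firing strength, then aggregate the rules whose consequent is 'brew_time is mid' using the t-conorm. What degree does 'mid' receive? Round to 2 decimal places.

R1: mild=0.88, ¬high=1−0.13=0.87; AND[max(0, a+b−1)] → w = 0.75
R2: strong=0.58, ideal=0.93; AND[max(0, a+b−1)] → w = 0.51
R3: strong=0.58, high=0.13; AND[max(0, a+b−1)] → w = 0.00
R4: mild=0.88, high=0.13; AND[max(0, a+b−1)] → w = 0.01
Rules with consequent 'mid': {R1, R3} → strengths 0.75, 0.00
Aggregate via t-conorm [min(1, a+b)]: 0.75

0.75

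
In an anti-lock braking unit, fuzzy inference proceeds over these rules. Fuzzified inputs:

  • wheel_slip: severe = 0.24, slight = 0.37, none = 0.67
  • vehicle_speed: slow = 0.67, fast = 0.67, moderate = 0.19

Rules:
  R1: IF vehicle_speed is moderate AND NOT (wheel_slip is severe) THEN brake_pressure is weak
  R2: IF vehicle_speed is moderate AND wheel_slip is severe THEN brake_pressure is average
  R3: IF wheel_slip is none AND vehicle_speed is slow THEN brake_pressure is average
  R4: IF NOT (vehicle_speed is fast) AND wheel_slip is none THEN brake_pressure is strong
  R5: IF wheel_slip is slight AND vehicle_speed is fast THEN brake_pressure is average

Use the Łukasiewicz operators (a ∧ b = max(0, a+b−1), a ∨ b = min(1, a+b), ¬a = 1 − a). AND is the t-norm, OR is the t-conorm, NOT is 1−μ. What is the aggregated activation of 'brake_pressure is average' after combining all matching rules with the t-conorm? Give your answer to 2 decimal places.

R1: moderate=0.19, ¬severe=1−0.24=0.76; AND[max(0, a+b−1)] → w = 0.00
R2: moderate=0.19, severe=0.24; AND[max(0, a+b−1)] → w = 0.00
R3: none=0.67, slow=0.67; AND[max(0, a+b−1)] → w = 0.34
R4: ¬fast=1−0.67=0.33, none=0.67; AND[max(0, a+b−1)] → w = 0.00
R5: slight=0.37, fast=0.67; AND[max(0, a+b−1)] → w = 0.04
Rules with consequent 'average': {R2, R3, R5} → strengths 0.00, 0.34, 0.04
Aggregate via t-conorm [min(1, a+b)]: 0.38

0.38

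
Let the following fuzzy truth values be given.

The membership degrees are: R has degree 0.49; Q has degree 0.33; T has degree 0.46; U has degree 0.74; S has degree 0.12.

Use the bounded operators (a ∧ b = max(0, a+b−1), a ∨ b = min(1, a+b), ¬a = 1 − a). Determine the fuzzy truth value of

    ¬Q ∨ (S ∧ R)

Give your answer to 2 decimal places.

¬Q = 1 − 0.33 = 0.67
S ∧ R = max(0, a+b−1) on (0.12, 0.49) = 0.00
¬Q ∨ (S ∧ R) = min(1, a+b) on (0.67, 0.00) = 0.67

0.67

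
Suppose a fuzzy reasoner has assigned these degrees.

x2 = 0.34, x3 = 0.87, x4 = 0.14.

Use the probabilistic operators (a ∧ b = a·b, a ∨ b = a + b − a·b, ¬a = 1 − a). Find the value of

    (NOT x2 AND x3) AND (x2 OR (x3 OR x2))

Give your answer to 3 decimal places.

NOT x2 = 1 − 0.3400 = 0.6600
NOT x2 AND x3 = a·b on (0.6600, 0.8700) = 0.5742
x3 OR x2 = a + b − a·b on (0.8700, 0.3400) = 0.9142
x2 OR (x3 OR x2) = a + b − a·b on (0.3400, 0.9142) = 0.9434
(NOT x2 AND x3) AND (x2 OR (x3 OR x2)) = a·b on (0.5742, 0.9434) = 0.5417

0.542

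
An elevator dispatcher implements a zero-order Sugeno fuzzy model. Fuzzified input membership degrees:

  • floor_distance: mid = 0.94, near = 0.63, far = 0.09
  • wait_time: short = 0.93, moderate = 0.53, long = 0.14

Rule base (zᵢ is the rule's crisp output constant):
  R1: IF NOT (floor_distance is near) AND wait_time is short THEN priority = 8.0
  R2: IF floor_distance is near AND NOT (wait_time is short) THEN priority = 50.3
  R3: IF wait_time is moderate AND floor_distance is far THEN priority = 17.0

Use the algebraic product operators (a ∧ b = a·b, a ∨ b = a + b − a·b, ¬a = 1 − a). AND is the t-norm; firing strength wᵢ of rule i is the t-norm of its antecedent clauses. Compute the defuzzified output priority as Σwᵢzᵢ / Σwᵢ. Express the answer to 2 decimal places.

R1 (z=8.0): ¬near=1−0.63=0.37, short=0.93; AND[a·b] → w = 0.3441
R2 (z=50.3): near=0.63, ¬short=1−0.93=0.07; AND[a·b] → w = 0.0441
R3 (z=17.0): moderate=0.53, far=0.09; AND[a·b] → w = 0.0477
Weighted average = (0.3441·8.0 + 0.0441·50.3 + 0.0477·17.0) / (0.3441 + 0.0441 + 0.0477)
  = 5.7819 / 0.4359 = 13.26

13.26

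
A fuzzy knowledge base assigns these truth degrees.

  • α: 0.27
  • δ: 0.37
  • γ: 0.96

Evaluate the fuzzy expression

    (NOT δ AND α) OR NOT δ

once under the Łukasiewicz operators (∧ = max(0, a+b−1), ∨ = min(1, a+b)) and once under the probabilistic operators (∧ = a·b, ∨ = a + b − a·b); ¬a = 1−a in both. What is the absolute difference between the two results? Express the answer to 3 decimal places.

0.063

Under Łukasiewicz:
  NOT δ = 1 − 0.37 = 0.63
  NOT δ AND α = max(0, a+b−1) on (0.63, 0.27) = 0.00
  NOT δ = 1 − 0.37 = 0.63
  (NOT δ AND α) OR NOT δ = min(1, a+b) on (0.00, 0.63) = 0.63
  → value = 0.6300
Under probabilistic:
  NOT δ = 1 − 0.3700 = 0.6300
  NOT δ AND α = a·b on (0.6300, 0.2700) = 0.1701
  NOT δ = 1 − 0.3700 = 0.6300
  (NOT δ AND α) OR NOT δ = a + b − a·b on (0.1701, 0.6300) = 0.6929
  → value = 0.6929
|0.6300 − 0.6929| = 0.063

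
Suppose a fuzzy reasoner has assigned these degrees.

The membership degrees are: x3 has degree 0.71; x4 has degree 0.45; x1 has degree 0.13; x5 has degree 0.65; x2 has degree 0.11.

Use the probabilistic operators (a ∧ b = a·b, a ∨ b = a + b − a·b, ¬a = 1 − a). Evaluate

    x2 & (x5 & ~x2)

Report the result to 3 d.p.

0.064

~x2 = 1 − 0.1100 = 0.8900
x5 & ~x2 = a·b on (0.6500, 0.8900) = 0.5785
x2 & (x5 & ~x2) = a·b on (0.1100, 0.5785) = 0.0636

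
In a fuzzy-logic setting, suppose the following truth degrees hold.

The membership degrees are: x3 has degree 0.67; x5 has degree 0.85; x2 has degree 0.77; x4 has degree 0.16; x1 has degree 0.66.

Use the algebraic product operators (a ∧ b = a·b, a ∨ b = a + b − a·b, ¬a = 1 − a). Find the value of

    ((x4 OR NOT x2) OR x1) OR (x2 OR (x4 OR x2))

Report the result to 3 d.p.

NOT x2 = 1 − 0.7700 = 0.2300
x4 OR NOT x2 = a + b − a·b on (0.1600, 0.2300) = 0.3532
(x4 OR NOT x2) OR x1 = a + b − a·b on (0.3532, 0.6600) = 0.7801
x4 OR x2 = a + b − a·b on (0.1600, 0.7700) = 0.8068
x2 OR (x4 OR x2) = a + b − a·b on (0.7700, 0.8068) = 0.9556
((x4 OR NOT x2) OR x1) OR (x2 OR (x4 OR x2)) = a + b − a·b on (0.7801, 0.9556) = 0.9902

0.990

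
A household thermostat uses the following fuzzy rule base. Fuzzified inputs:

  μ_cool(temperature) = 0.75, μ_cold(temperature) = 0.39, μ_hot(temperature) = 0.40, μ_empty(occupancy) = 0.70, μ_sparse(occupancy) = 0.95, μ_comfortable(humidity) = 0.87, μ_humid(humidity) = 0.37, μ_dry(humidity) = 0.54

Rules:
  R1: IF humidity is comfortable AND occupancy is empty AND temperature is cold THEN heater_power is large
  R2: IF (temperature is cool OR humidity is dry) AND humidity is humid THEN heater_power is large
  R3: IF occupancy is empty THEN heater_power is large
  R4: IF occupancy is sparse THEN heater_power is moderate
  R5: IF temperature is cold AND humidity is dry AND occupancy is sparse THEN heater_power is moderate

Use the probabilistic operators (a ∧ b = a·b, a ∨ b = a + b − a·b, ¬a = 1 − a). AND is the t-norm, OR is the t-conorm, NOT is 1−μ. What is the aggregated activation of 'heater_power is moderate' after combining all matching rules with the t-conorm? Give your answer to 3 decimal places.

0.960

R1: comfortable=0.87, empty=0.70, cold=0.39; AND[a·b] → w = 0.2375
R2: (cool=0.75 OR dry=0.54) = 0.8850; AND[a·b] with humid=0.37 → w = 0.3275
R3: empty=0.70 → w = 0.7000
R4: sparse=0.95 → w = 0.9500
R5: cold=0.39, dry=0.54, sparse=0.95; AND[a·b] → w = 0.2001
Rules with consequent 'moderate': {R4, R5} → strengths 0.9500, 0.2001
Aggregate via t-conorm [a + b − a·b]: 0.9600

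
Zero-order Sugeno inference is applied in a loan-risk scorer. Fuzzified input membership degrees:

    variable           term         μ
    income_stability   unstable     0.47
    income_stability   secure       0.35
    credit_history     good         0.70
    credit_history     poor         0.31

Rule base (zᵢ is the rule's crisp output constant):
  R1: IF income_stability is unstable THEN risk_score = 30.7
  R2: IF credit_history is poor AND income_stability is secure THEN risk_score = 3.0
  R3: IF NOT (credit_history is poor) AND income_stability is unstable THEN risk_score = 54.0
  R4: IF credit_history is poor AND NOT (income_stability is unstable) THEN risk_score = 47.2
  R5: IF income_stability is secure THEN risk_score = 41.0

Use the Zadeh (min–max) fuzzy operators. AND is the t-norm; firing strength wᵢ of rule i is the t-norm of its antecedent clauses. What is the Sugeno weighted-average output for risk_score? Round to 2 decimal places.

R1 (z=30.7): unstable=0.47 → w = 0.47
R2 (z=3.0): poor=0.31, secure=0.35; AND[min(a, b)] → w = 0.31
R3 (z=54.0): ¬poor=1−0.31=0.69, unstable=0.47; AND[min(a, b)] → w = 0.47
R4 (z=47.2): poor=0.31, ¬unstable=1−0.47=0.53; AND[min(a, b)] → w = 0.31
R5 (z=41.0): secure=0.35 → w = 0.35
Weighted average = (0.47·30.7 + 0.31·3.0 + 0.47·54.0 + 0.31·47.2 + 0.35·41.0) / (0.47 + 0.31 + 0.47 + 0.31 + 0.35)
  = 69.7210 / 1.9100 = 36.50

36.50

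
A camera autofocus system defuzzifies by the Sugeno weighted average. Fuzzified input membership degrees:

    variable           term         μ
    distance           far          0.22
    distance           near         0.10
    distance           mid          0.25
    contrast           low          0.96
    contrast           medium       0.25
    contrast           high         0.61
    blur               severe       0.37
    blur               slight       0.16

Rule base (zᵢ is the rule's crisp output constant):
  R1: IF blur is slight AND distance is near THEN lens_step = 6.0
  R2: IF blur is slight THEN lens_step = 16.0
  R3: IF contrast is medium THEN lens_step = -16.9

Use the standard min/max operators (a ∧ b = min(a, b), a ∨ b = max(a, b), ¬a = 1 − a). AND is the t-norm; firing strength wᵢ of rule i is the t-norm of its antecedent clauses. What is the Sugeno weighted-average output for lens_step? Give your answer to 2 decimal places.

-2.09

R1 (z=6.0): slight=0.16, near=0.10; AND[min(a, b)] → w = 0.10
R2 (z=16.0): slight=0.16 → w = 0.16
R3 (z=-16.9): medium=0.25 → w = 0.25
Weighted average = (0.10·6.0 + 0.16·16.0 + 0.25·-16.9) / (0.10 + 0.16 + 0.25)
  = -1.0650 / 0.5100 = -2.09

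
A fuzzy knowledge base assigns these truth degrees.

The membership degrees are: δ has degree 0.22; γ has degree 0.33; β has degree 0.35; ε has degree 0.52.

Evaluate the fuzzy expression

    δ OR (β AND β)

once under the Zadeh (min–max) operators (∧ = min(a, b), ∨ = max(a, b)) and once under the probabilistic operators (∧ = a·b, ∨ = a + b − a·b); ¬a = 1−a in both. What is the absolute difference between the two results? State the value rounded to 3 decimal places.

0.034

Under Zadeh (min–max):
  β AND β = min(a, b) on (0.35, 0.35) = 0.35
  δ OR (β AND β) = max(a, b) on (0.22, 0.35) = 0.35
  → value = 0.3500
Under probabilistic:
  β AND β = a·b on (0.3500, 0.3500) = 0.1225
  δ OR (β AND β) = a + b − a·b on (0.2200, 0.1225) = 0.3155
  → value = 0.3155
|0.3500 − 0.3155| = 0.034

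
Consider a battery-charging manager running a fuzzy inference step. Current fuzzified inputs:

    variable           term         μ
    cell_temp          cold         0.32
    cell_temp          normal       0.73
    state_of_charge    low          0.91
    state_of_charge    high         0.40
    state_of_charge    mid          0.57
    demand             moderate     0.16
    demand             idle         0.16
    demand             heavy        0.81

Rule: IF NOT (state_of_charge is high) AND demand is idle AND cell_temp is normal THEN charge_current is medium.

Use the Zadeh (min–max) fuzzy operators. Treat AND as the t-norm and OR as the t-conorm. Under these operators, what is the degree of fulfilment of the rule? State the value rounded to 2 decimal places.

firing strength: ¬high=1−0.40=0.60, idle=0.16, normal=0.73; AND[min(a, b)] → w = 0.16

0.16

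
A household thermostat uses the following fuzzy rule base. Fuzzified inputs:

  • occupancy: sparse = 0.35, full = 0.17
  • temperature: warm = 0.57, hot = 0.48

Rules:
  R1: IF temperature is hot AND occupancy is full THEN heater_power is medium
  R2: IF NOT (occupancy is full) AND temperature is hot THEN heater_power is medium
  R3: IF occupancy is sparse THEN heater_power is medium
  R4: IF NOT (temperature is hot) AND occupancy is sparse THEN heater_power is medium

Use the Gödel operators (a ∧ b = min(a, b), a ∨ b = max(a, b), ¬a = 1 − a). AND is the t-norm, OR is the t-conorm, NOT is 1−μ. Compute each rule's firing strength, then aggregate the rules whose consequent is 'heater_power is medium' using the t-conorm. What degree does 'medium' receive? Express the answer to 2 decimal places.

0.48

R1: hot=0.48, full=0.17; AND[min(a, b)] → w = 0.17
R2: ¬full=1−0.17=0.83, hot=0.48; AND[min(a, b)] → w = 0.48
R3: sparse=0.35 → w = 0.35
R4: ¬hot=1−0.48=0.52, sparse=0.35; AND[min(a, b)] → w = 0.35
Rules with consequent 'medium': {R1, R2, R3, R4} → strengths 0.17, 0.48, 0.35, 0.35
Aggregate via t-conorm [max(a, b)]: 0.48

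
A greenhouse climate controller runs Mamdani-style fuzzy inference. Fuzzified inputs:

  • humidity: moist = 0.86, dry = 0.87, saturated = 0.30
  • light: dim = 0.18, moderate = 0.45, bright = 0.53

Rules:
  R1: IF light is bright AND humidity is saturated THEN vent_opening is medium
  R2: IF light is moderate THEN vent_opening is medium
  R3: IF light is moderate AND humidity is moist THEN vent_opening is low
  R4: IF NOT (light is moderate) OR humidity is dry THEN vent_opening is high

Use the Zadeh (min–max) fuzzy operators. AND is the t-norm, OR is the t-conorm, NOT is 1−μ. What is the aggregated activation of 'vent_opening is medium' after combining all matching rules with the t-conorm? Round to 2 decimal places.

R1: bright=0.53, saturated=0.30; AND[min(a, b)] → w = 0.30
R2: moderate=0.45 → w = 0.45
R3: moderate=0.45, moist=0.86; AND[min(a, b)] → w = 0.45
R4: ¬moderate=1−0.45=0.55, dry=0.87; OR[max(a, b)] → w = 0.87
Rules with consequent 'medium': {R1, R2} → strengths 0.30, 0.45
Aggregate via t-conorm [max(a, b)]: 0.45

0.45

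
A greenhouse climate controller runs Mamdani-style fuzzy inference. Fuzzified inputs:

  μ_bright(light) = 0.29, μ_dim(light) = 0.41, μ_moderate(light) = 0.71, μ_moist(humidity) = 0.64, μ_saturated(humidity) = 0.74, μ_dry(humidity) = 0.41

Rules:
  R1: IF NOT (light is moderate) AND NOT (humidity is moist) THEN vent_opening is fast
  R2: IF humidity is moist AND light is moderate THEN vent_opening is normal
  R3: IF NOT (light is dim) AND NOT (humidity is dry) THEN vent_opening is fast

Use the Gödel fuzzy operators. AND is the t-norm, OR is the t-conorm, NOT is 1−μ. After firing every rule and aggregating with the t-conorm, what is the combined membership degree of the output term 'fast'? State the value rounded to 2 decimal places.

R1: ¬moderate=1−0.71=0.29, ¬moist=1−0.64=0.36; AND[min(a, b)] → w = 0.29
R2: moist=0.64, moderate=0.71; AND[min(a, b)] → w = 0.64
R3: ¬dim=1−0.41=0.59, ¬dry=1−0.41=0.59; AND[min(a, b)] → w = 0.59
Rules with consequent 'fast': {R1, R3} → strengths 0.29, 0.59
Aggregate via t-conorm [max(a, b)]: 0.59

0.59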